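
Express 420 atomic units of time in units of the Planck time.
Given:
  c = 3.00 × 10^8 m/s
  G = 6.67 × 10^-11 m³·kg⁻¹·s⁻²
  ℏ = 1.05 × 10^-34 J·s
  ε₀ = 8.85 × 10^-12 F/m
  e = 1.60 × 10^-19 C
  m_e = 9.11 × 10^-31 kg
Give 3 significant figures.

atomic unit of time: τ_au = (4πε₀)²ℏ³/(m_e e⁴) = 2.40 × 10^-17 s
Planck time: t_P = √(ℏG/c⁵) = 5.37 × 10^-44 s
420 × 2.40 × 10^-17 / 5.37 × 10^-44 = 1.88 × 10^29

1.88 × 10^29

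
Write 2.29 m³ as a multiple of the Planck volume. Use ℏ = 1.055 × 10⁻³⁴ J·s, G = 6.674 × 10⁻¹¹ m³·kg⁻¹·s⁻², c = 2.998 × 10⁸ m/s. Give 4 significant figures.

Planck volume: V_P = (ℏG/c³)^(3/2) = 4.224 × 10⁻¹⁰⁵ m³.
2.29 / 4.224 × 10⁻¹⁰⁵ = 5.422 × 10¹⁰⁴

5.422 × 10¹⁰⁴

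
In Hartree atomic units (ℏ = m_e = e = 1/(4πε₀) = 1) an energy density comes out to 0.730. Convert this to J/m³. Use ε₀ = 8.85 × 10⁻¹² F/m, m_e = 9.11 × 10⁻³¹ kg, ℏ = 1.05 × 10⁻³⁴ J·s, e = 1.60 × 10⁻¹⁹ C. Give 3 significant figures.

One atomic unit of energy density: u_au = E_h/a₀³ = m_e⁴e¹⁰/((4πε₀)⁵ℏ⁸) = 3.01 × 10¹³ J/m³.
0.730 × 3.01 × 10¹³ J/m³ = 2.20 × 10¹³ J/m³

2.20 × 10¹³ J/m³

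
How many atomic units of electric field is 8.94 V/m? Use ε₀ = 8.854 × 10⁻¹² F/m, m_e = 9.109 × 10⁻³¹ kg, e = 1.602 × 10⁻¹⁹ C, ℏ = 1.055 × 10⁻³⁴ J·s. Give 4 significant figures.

atomic unit of electric field: E_au = E_h/(e a₀) = m_e²e⁵/((4πε₀)³ℏ⁴) = 5.131 × 10¹¹ V/m.
8.94 / 5.131 × 10¹¹ = 1.742 × 10⁻¹¹

1.742 × 10⁻¹¹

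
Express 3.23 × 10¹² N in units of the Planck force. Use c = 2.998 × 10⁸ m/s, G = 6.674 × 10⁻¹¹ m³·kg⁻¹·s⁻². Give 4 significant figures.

2.668 × 10⁻³²

Planck force: F_P = c⁴/G = 1.210 × 10⁴⁴ N.
3.23 × 10¹² / 1.210 × 10⁴⁴ = 2.668 × 10⁻³²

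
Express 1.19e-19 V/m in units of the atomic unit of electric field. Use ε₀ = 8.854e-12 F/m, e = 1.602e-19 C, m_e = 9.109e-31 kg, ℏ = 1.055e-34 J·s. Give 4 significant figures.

2.319e-31

atomic unit of electric field: E_au = E_h/(e a₀) = m_e²e⁵/((4πε₀)³ℏ⁴) = 5.131e11 V/m.
1.19e-19 / 5.131e11 = 2.319e-31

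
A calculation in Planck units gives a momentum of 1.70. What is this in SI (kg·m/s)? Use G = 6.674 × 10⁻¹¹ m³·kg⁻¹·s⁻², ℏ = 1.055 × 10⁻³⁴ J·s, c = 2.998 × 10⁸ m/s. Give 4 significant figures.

One Planck momentum: p_P = √(ℏc³/G) = 6.527 kg·m/s.
1.70 × 6.527 kg·m/s = 11.10 kg·m/s

11.10 kg·m/s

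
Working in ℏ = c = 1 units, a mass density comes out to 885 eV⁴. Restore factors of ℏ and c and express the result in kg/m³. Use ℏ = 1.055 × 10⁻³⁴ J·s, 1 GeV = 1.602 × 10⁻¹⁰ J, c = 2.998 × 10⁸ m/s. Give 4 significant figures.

Mass density is [E]/(c²[L]³) = [E]⁴/(ℏ³c⁵).
1 GeV⁴ → 1/(ℏ³c⁵) × (1 GeV in J)⁴ = 2.316 × 10²⁰ kg/m³.
Convert the energy scale: 885 eV⁴ = 8.85 × 10⁻³⁴ GeV⁴.
Result: 8.85 × 10⁻³⁴ × 2.316 × 10²⁰ = 2.050 × 10⁻¹³ kg/m³.

2.050 × 10⁻¹³ kg/m³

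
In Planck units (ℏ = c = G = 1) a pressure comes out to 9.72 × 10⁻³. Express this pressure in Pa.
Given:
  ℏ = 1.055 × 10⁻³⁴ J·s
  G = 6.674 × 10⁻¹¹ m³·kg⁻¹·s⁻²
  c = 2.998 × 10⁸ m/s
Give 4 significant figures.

4.503 × 10¹¹¹ Pa

One Planck pressure: p_P = c⁷/(ℏG²) = 4.632 × 10¹¹³ Pa.
9.72 × 10⁻³ × 4.632 × 10¹¹³ Pa = 4.503 × 10¹¹¹ Pa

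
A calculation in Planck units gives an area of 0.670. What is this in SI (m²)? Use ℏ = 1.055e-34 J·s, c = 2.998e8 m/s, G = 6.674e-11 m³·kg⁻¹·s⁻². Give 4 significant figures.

One Planck area: A_P = ℏG/c³ = 2.613e-70 m².
0.670 × 2.613e-70 m² = 1.751e-70 m²

1.751e-70 m²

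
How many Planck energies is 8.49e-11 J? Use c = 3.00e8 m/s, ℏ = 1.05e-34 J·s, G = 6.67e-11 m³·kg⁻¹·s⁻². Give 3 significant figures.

Planck energy: E_P = √(ℏc⁵/G) = 1.96e9 J.
8.49e-11 / 1.96e9 = 4.34e-20

4.34e-20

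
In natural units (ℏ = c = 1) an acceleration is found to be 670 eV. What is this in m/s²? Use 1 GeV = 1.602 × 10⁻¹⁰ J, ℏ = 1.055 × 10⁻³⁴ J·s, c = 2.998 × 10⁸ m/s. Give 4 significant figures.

3.050 × 10²⁶ m/s²

Acceleration is [L]/[T]² = c·[E]/ℏ.
1 GeV → c/ℏ × (1 GeV in J) = 4.552 × 10³² m/s².
Convert the energy scale: 670 eV = 6.70 × 10⁻⁷ GeV.
Result: 6.70 × 10⁻⁷ × 4.552 × 10³² = 3.050 × 10²⁶ m/s².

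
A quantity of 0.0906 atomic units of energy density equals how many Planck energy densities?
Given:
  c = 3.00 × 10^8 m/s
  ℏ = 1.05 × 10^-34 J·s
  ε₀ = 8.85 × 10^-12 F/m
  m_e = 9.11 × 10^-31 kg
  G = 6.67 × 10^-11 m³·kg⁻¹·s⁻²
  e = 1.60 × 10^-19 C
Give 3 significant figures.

atomic unit of energy density: u_au = E_h/a₀³ = m_e⁴e¹⁰/((4πε₀)⁵ℏ⁸) = 3.01 × 10^13 J/m³
Planck energy density: u_P = c⁷/(ℏG²) = 4.68 × 10^113 J/m³
0.0906 × 3.01 × 10^13 / 4.68 × 10^113 = 5.83 × 10^-102

5.83 × 10^-102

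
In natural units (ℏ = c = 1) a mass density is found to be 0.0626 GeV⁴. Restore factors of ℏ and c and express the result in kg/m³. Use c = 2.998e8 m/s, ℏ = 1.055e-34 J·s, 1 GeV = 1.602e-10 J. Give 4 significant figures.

Mass density is [E]/(c²[L]³) = [E]⁴/(ℏ³c⁵).
1 GeV⁴ → 1/(ℏ³c⁵) × (1 GeV in J)⁴ = 2.316e20 kg/m³.
Result: 0.0626 × 2.316e20 = 1.450e19 kg/m³.

1.450e19 kg/m³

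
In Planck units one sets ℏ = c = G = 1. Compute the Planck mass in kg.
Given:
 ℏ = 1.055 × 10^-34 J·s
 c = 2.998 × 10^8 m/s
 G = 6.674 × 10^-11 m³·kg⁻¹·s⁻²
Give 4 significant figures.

m_P = √(ℏc/G)
  = √(4.739 × 10^-16)
  = 2.177 × 10^-8 kg

2.177 × 10^-8 kg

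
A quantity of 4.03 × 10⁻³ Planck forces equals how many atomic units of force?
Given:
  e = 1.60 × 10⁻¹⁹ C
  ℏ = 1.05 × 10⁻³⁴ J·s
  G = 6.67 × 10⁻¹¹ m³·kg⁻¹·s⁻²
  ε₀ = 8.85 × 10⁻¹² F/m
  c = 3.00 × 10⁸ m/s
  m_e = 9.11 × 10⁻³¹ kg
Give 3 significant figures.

Planck force: F_P = c⁴/G = 1.21 × 10⁴⁴ N
atomic unit of force: F_au = E_h/a₀ = m_e²e⁶/((4πε₀)³ℏ⁴) = 8.33 × 10⁻⁸ N
4.03 × 10⁻³ × 1.21 × 10⁴⁴ / 8.33 × 10⁻⁸ = 5.88 × 10⁴⁸

5.88 × 10⁴⁸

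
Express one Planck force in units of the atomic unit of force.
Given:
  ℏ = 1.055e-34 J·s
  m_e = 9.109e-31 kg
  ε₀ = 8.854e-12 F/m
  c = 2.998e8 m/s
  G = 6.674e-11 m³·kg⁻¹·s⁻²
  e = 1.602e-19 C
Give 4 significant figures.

1.473e51

Planck force: F_P = c⁴/G = 1.210e44 N
atomic unit of force: F_au = E_h/a₀ = m_e²e⁶/((4πε₀)³ℏ⁴) = 8.220e-8 N
ratio = 1.210e44 / 8.220e-8 = 1.473e51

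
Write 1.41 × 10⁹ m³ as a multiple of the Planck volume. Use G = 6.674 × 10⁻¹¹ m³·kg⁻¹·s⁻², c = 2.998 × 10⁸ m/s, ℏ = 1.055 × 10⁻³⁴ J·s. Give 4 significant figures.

Planck volume: V_P = (ℏG/c³)^(3/2) = 4.224 × 10⁻¹⁰⁵ m³.
1.41 × 10⁹ / 4.224 × 10⁻¹⁰⁵ = 3.338 × 10¹¹³

3.338 × 10¹¹³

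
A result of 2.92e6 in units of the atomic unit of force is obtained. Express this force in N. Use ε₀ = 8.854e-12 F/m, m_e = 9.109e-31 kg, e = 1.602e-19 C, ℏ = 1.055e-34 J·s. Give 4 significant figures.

One atomic unit of force: F_au = E_h/a₀ = m_e²e⁶/((4πε₀)³ℏ⁴) = 8.220e-8 N.
2.92e6 × 8.220e-8 N = 0.2400 N

0.2400 N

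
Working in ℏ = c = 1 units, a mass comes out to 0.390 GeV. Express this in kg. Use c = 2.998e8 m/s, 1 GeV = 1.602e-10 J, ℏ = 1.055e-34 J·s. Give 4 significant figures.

Mass is [E]/c²; divide by c².
1 GeV → 1/c² × (1 GeV in J) = 1.782e-27 kg.
Result: 0.390 × 1.782e-27 = 6.951e-28 kg.

6.951e-28 kg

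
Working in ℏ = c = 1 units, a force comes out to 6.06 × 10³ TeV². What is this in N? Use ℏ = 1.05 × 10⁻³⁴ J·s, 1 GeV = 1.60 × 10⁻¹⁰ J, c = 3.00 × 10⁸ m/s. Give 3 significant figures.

4.92 × 10¹⁵ N

Force is [E]/[L] = [E]²/(ℏc); restore (ℏc)⁻¹.
1 GeV² → 1/(ℏc) × (1 GeV in J)² = 8.13 × 10⁵ N.
Convert the energy scale: 6.06 × 10³ TeV² = 6.06 × 10⁹ GeV².
Result: 6.06 × 10⁹ × 8.13 × 10⁵ = 4.92 × 10¹⁵ N.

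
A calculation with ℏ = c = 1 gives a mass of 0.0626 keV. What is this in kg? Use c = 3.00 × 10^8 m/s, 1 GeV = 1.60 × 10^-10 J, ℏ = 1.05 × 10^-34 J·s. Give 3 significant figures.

1.11 × 10^-34 kg

Mass is [E]/c²; divide by c².
1 GeV → 1/c² × (1 GeV in J) = 1.78 × 10^-27 kg.
Convert the energy scale: 0.0626 keV = 6.26 × 10^-8 GeV.
Result: 6.26 × 10^-8 × 1.78 × 10^-27 = 1.11 × 10^-34 kg.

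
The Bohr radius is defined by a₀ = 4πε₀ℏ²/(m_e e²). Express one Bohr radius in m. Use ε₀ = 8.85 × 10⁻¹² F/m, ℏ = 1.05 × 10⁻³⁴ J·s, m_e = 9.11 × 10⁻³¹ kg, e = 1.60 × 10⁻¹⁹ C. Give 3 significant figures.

a₀ = 4πε₀ℏ²/(m_e e²)
  = 1.23 × 10⁻⁷⁸ / 2.33 × 10⁻⁶⁸
  = 5.26 × 10⁻¹¹ m

5.26 × 10⁻¹¹ m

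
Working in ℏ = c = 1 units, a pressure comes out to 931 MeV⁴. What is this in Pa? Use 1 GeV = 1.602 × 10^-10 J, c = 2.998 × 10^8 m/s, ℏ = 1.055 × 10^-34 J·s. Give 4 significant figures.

1.938 × 10^28 Pa

Pressure is [E]/[L]³ = [E]⁴/(ℏc)³.
1 GeV⁴ → 1/(ℏc)³ × (1 GeV in J)⁴ = 2.082 × 10^37 Pa.
Convert the energy scale: 931 MeV⁴ = 9.31 × 10^-10 GeV⁴.
Result: 9.31 × 10^-10 × 2.082 × 10^37 = 1.938 × 10^28 Pa.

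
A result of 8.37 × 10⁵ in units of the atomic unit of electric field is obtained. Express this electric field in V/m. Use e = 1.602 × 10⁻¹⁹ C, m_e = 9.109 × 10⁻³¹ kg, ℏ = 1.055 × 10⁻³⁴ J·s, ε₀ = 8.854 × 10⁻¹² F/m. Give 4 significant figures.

One atomic unit of electric field: E_au = E_h/(e a₀) = m_e²e⁵/((4πε₀)³ℏ⁴) = 5.131 × 10¹¹ V/m.
8.37 × 10⁵ × 5.131 × 10¹¹ V/m = 4.295 × 10¹⁷ V/m

4.295 × 10¹⁷ V/m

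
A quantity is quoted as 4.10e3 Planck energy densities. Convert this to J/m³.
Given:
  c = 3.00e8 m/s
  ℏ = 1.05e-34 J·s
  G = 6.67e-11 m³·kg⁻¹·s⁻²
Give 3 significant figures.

One Planck energy density: u_P = c⁷/(ℏG²) = 4.68e113 J/m³.
4.10e3 × 4.68e113 J/m³ = 1.92e117 J/m³

1.92e117 J/m³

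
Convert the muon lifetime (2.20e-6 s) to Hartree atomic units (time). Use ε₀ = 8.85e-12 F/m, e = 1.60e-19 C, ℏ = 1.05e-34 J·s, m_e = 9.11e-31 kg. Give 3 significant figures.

atomic unit of time: τ_au = (4πε₀)²ℏ³/(m_e e⁴) = 2.40e-17 s.
2.20e-6 / 2.40e-17 = 9.17e10

9.17e10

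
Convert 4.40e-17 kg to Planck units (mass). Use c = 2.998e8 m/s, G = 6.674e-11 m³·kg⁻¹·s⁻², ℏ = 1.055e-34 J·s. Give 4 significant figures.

2.021e-9

Planck mass: m_P = √(ℏc/G) = 2.177e-8 kg.
4.40e-17 / 2.177e-8 = 2.021e-9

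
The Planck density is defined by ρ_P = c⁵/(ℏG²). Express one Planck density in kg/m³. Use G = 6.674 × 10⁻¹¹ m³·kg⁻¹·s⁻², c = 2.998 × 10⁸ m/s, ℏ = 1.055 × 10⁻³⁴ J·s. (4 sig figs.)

ρ_P = c⁵/(ℏG²)
  = 2.422 × 10⁴² / 4.699 × 10⁻⁵⁵
  = 5.154 × 10⁹⁶ kg/m³

5.154 × 10⁹⁶ kg/m³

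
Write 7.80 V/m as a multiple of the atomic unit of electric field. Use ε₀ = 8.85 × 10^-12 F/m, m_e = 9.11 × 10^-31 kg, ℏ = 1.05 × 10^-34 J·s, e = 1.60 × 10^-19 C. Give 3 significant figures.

atomic unit of electric field: E_au = E_h/(e a₀) = m_e²e⁵/((4πε₀)³ℏ⁴) = 5.20 × 10^11 V/m.
7.80 / 5.20 × 10^11 = 1.50 × 10^-11

1.50 × 10^-11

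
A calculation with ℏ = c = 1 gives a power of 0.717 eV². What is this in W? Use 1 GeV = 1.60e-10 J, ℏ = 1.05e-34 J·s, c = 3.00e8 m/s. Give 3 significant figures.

Power is [E]/[T] = [E]²/ℏ.
1 GeV² → 1/ℏ × (1 GeV in J)² = 2.44e14 W.
Convert the energy scale: 0.717 eV² = 7.17e-19 GeV².
Result: 7.17e-19 × 2.44e14 = 1.75e-4 W.

1.75e-4 W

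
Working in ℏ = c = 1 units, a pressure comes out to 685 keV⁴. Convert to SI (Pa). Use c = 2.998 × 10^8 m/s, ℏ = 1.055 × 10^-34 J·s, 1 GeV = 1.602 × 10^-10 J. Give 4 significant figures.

1.426 × 10^16 Pa

Pressure is [E]/[L]³ = [E]⁴/(ℏc)³.
1 GeV⁴ → 1/(ℏc)³ × (1 GeV in J)⁴ = 2.082 × 10^37 Pa.
Convert the energy scale: 685 keV⁴ = 6.85 × 10^-22 GeV⁴.
Result: 6.85 × 10^-22 × 2.082 × 10^37 = 1.426 × 10^16 Pa.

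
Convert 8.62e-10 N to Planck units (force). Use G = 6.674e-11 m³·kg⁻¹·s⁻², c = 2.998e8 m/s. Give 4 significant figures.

7.121e-54

Planck force: F_P = c⁴/G = 1.210e44 N.
8.62e-10 / 1.210e44 = 7.121e-54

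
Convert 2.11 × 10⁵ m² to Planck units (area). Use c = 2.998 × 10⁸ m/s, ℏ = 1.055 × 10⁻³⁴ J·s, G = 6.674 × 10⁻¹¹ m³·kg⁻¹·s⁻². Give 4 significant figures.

8.075 × 10⁷⁴

Planck area: A_P = ℏG/c³ = 2.613 × 10⁻⁷⁰ m².
2.11 × 10⁵ / 2.613 × 10⁻⁷⁰ = 8.075 × 10⁷⁴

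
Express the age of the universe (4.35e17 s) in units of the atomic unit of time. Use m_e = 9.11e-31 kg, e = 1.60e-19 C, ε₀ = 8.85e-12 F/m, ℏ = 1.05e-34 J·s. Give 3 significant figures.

1.81e34

atomic unit of time: τ_au = (4πε₀)²ℏ³/(m_e e⁴) = 2.40e-17 s.
4.35e17 / 2.40e-17 = 1.81e34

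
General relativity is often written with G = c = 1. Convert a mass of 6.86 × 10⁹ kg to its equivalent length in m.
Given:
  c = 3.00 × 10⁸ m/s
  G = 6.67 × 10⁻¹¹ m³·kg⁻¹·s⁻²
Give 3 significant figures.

5.08 × 10⁻¹⁸ m

In G = c = 1 units mass has dimensions of length; the conversion factor is G/c².
6.86 × 10⁹ kg × (G/c²) = 5.08 × 10⁻¹⁸ m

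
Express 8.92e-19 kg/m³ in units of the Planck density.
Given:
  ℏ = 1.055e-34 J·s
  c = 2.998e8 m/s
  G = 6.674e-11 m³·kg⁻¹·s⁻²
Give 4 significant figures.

1.731e-115

Planck density: ρ_P = c⁵/(ℏG²) = 5.154e96 kg/m³.
8.92e-19 / 5.154e96 = 1.731e-115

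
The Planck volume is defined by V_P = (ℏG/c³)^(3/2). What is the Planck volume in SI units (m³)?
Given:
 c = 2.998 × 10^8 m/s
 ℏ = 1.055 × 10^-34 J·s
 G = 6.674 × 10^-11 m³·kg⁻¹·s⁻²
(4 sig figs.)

4.224 × 10^-105 m³

V_P = (ℏG/c³)^(3/2)
  = √(1.784 × 10^-209)
  = 4.224 × 10^-105 m³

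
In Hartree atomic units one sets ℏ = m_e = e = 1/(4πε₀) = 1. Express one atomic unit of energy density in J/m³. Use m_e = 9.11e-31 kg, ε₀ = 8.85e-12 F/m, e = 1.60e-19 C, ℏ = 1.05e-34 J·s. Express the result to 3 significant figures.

3.01e13 J/m³

u_au = E_h/a₀³ = m_e⁴e¹⁰/((4πε₀)⁵ℏ⁸)
E_h = 4.38e-18 J
a₀ = 5.26e-11 m
E_h/a₀³ = 3.01e13 J/m³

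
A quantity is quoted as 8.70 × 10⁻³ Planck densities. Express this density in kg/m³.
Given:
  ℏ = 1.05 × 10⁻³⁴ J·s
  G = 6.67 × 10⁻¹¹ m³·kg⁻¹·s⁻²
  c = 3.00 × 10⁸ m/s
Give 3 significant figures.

One Planck density: ρ_P = c⁵/(ℏG²) = 5.20 × 10⁹⁶ kg/m³.
8.70 × 10⁻³ × 5.20 × 10⁹⁶ kg/m³ = 4.53 × 10⁹⁴ kg/m³

4.53 × 10⁹⁴ kg/m³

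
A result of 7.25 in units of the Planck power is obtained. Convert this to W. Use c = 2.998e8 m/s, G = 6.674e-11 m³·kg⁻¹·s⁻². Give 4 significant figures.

2.631e53 W

One Planck power: P_P = c⁵/G = 3.629e52 W.
7.25 × 3.629e52 W = 2.631e53 W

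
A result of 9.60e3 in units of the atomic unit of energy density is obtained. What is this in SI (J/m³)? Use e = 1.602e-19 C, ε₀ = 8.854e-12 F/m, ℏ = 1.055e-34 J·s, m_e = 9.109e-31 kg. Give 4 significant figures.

2.812e17 J/m³

One atomic unit of energy density: u_au = E_h/a₀³ = m_e⁴e¹⁰/((4πε₀)⁵ℏ⁸) = 2.929e13 J/m³.
9.60e3 × 2.929e13 J/m³ = 2.812e17 J/m³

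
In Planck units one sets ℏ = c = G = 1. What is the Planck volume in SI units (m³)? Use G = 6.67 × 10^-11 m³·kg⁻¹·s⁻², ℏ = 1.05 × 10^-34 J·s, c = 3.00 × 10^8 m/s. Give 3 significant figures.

4.18 × 10^-105 m³

V_P = (ℏG/c³)^(3/2)
  = √(1.75 × 10^-209)
  = 4.18 × 10^-105 m³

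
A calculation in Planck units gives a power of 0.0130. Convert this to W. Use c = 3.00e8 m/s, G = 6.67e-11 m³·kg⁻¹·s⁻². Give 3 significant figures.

One Planck power: P_P = c⁵/G = 3.64e52 W.
0.0130 × 3.64e52 W = 4.74e50 W

4.74e50 W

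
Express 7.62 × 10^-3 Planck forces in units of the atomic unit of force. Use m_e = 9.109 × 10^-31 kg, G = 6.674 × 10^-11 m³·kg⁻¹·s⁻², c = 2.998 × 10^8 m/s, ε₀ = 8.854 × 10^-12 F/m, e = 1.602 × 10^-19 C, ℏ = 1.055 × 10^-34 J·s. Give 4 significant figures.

Planck force: F_P = c⁴/G = 1.210 × 10^44 N
atomic unit of force: F_au = E_h/a₀ = m_e²e⁶/((4πε₀)³ℏ⁴) = 8.220 × 10^-8 N
7.62 × 10^-3 × 1.210 × 10^44 / 8.220 × 10^-8 = 1.122 × 10^49

1.122 × 10^49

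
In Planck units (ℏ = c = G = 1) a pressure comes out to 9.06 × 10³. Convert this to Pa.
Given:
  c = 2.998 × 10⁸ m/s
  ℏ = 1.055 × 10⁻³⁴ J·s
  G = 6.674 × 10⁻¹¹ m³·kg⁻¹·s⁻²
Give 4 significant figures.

4.197 × 10¹¹⁷ Pa

One Planck pressure: p_P = c⁷/(ℏG²) = 4.632 × 10¹¹³ Pa.
9.06 × 10³ × 4.632 × 10¹¹³ Pa = 4.197 × 10¹¹⁷ Pa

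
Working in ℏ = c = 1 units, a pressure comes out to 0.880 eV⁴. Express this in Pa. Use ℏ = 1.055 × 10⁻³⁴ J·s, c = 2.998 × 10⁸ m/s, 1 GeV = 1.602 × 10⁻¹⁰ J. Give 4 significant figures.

18.32 Pa

Pressure is [E]/[L]³ = [E]⁴/(ℏc)³.
1 GeV⁴ → 1/(ℏc)³ × (1 GeV in J)⁴ = 2.082 × 10³⁷ Pa.
Convert the energy scale: 0.880 eV⁴ = 8.80 × 10⁻³⁷ GeV⁴.
Result: 8.80 × 10⁻³⁷ × 2.082 × 10³⁷ = 18.32 Pa.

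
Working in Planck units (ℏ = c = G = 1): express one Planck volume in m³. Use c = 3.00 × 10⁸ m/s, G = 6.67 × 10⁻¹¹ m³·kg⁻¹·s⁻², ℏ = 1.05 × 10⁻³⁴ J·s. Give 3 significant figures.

The unique combination of the constants set to 1 with dimensions of volume is V_P = (ℏG/c³)^(3/2).
  = √(1.75 × 10⁻²⁰⁹)
  = 4.18 × 10⁻¹⁰⁵ m³

4.18 × 10⁻¹⁰⁵ m³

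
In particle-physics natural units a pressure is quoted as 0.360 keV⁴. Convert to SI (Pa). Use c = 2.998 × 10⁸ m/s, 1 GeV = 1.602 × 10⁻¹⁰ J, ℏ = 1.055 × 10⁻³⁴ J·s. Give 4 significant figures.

7.494 × 10¹² Pa

Pressure is [E]/[L]³ = [E]⁴/(ℏc)³.
1 GeV⁴ → 1/(ℏc)³ × (1 GeV in J)⁴ = 2.082 × 10³⁷ Pa.
Convert the energy scale: 0.360 keV⁴ = 3.60 × 10⁻²⁵ GeV⁴.
Result: 3.60 × 10⁻²⁵ × 2.082 × 10³⁷ = 7.494 × 10¹² Pa.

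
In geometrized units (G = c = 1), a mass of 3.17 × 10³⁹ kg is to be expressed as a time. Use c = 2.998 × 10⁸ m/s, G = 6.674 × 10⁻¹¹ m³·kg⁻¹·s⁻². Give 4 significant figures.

7.851 × 10³ s

Mass → time via G/c³.
3.17 × 10³⁹ kg × (G/c³) = 7.851 × 10³ s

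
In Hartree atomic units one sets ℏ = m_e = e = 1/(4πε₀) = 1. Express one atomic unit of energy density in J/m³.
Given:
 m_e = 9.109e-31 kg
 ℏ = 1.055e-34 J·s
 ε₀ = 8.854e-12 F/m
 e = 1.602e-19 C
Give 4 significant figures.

u_au = E_h/a₀³ = m_e⁴e¹⁰/((4πε₀)⁵ℏ⁸)
E_h = 4.354e-18 J
a₀ = 5.297e-11 m
E_h/a₀³ = 2.929e13 J/m³

2.929e13 J/m³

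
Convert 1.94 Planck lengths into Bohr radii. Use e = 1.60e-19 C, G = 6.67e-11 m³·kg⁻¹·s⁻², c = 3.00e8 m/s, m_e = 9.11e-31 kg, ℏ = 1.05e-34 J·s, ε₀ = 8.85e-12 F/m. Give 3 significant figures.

5.94e-25

Planck length: ℓ_P = √(ℏG/c³) = 1.61e-35 m
Bohr radius: a₀ = 4πε₀ℏ²/(m_e e²) = 5.26e-11 m
1.94 × 1.61e-35 / 5.26e-11 = 5.94e-25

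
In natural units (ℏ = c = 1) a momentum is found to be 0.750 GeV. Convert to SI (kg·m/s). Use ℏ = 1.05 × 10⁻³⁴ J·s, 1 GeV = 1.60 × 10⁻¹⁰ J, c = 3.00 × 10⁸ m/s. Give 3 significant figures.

4.00 × 10⁻¹⁹ kg·m/s

Momentum is [E]/c; divide by c.
1 GeV → 1/c × (1 GeV in J) = 5.33 × 10⁻¹⁹ kg·m/s.
Result: 0.750 × 5.33 × 10⁻¹⁹ = 4.00 × 10⁻¹⁹ kg·m/s.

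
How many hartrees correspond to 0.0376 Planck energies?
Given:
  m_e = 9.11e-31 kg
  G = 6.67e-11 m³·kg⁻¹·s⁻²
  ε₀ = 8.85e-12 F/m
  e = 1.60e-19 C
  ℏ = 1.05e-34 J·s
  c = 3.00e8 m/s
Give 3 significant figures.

1.68e25

Planck energy: E_P = √(ℏc⁵/G) = 1.96e9 J
hartree: E_h = m_e e⁴/(4πε₀ℏ)² = 4.38e-18 J
0.0376 × 1.96e9 / 4.38e-18 = 1.68e25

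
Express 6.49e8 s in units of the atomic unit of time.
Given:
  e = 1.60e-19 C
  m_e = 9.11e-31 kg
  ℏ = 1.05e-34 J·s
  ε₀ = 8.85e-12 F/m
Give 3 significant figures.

atomic unit of time: τ_au = (4πε₀)²ℏ³/(m_e e⁴) = 2.40e-17 s.
6.49e8 / 2.40e-17 = 2.71e25

2.71e25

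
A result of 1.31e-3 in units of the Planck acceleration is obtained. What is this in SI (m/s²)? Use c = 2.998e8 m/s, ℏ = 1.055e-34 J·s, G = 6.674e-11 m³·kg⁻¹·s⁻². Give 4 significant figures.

7.284e48 m/s²

One Planck acceleration: a_P = √(c⁷/(ℏG)) = 5.560e51 m/s².
1.31e-3 × 5.560e51 m/s² = 7.284e48 m/s²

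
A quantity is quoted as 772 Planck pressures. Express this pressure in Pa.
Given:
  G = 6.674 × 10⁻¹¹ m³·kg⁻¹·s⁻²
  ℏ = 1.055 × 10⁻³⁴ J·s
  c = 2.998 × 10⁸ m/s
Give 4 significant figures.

3.576 × 10¹¹⁶ Pa

One Planck pressure: p_P = c⁷/(ℏG²) = 4.632 × 10¹¹³ Pa.
772 × 4.632 × 10¹¹³ Pa = 3.576 × 10¹¹⁶ Pa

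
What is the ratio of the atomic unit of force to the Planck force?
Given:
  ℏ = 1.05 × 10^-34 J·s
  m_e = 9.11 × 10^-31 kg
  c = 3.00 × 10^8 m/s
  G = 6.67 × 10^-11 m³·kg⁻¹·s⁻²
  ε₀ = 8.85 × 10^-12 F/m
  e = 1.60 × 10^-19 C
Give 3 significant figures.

atomic unit of force: F_au = E_h/a₀ = m_e²e⁶/((4πε₀)³ℏ⁴) = 8.33 × 10^-8 N
Planck force: F_P = c⁴/G = 1.21 × 10^44 N
ratio = 8.33 × 10^-8 / 1.21 × 10^44 = 6.86 × 10^-52

6.86 × 10^-52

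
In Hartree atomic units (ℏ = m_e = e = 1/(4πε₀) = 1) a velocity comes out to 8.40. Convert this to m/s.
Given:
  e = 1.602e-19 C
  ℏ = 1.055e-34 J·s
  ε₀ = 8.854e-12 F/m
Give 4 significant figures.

One atomic unit of velocity: v_au = e²/(4πε₀ℏ) = 2.186e6 m/s.
8.40 × 2.186e6 m/s = 1.837e7 m/s

1.837e7 m/s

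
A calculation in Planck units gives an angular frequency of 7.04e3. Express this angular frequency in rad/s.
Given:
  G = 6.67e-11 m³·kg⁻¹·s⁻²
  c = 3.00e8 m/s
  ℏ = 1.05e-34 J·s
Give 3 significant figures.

One Planck angular frequency: ω_P = √(c⁵/(ℏG)) = 1.86e43 rad/s.
7.04e3 × 1.86e43 rad/s = 1.31e47 rad/s

1.31e47 rad/s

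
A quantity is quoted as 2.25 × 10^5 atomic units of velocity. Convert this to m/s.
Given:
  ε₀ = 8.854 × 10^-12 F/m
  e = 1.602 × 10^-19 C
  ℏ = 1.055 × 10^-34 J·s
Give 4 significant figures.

4.919 × 10^11 m/s

One atomic unit of velocity: v_au = e²/(4πε₀ℏ) = 2.186 × 10^6 m/s.
2.25 × 10^5 × 2.186 × 10^6 m/s = 4.919 × 10^11 m/s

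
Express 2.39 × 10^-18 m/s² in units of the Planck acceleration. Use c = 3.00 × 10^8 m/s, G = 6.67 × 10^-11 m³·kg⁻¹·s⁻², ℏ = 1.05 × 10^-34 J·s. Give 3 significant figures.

Planck acceleration: a_P = √(c⁷/(ℏG)) = 5.59 × 10^51 m/s².
2.39 × 10^-18 / 5.59 × 10^51 = 4.28 × 10^-70

4.28 × 10^-70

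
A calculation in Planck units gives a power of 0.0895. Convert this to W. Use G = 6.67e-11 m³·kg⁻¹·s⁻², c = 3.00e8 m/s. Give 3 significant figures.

One Planck power: P_P = c⁵/G = 3.64e52 W.
0.0895 × 3.64e52 W = 3.26e51 W

3.26e51 W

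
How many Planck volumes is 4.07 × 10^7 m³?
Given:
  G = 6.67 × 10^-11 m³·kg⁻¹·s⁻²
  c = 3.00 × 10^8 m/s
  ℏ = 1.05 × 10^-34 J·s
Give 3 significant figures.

9.74 × 10^111

Planck volume: V_P = (ℏG/c³)^(3/2) = 4.18 × 10^-105 m³.
4.07 × 10^7 / 4.18 × 10^-105 = 9.74 × 10^111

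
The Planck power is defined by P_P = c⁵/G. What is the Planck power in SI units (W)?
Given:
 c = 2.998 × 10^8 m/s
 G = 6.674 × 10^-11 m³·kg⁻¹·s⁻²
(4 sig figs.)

P_P = c⁵/G
  = 2.422 × 10^42 / 6.674 × 10^-11
  = 3.629 × 10^52 W

3.629 × 10^52 W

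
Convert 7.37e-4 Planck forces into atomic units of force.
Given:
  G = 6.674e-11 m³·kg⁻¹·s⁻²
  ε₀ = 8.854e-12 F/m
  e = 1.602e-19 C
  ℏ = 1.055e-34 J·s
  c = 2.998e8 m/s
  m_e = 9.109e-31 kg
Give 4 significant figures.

Planck force: F_P = c⁴/G = 1.210e44 N
atomic unit of force: F_au = E_h/a₀ = m_e²e⁶/((4πε₀)³ℏ⁴) = 8.220e-8 N
7.37e-4 × 1.210e44 / 8.220e-8 = 1.085e48

1.085e48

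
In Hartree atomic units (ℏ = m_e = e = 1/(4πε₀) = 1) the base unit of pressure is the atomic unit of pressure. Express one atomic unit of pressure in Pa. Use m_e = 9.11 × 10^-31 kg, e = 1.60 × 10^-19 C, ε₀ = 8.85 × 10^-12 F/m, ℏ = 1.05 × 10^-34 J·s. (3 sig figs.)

3.01 × 10^13 Pa

P_au = E_h/a₀³ = m_e⁴e¹⁰/((4πε₀)⁵ℏ⁸)
E_h = 4.38 × 10^-18 J
a₀ = 5.26 × 10^-11 m
E_h/a₀³ = 3.01 × 10^13 Pa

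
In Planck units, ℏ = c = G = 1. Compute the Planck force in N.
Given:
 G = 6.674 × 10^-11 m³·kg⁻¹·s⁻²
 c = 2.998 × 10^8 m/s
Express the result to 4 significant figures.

Dimensional analysis gives F_P = c⁴/G.
  = 8.078 × 10^33 / 6.674 × 10^-11
  = 1.210 × 10^44 N

1.210 × 10^44 N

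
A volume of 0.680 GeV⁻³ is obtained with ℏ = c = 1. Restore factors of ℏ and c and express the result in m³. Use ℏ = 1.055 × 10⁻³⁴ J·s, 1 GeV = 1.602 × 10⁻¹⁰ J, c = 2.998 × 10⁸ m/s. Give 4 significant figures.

5.233 × 10⁻⁴⁸ m³

Volume is [L]³ = [E]⁻³·(ℏc)³.
1 GeV⁻³ → (ℏc)³ × (1 GeV in J)⁻³ = 7.696 × 10⁻⁴⁸ m³.
Result: 0.680 × 7.696 × 10⁻⁴⁸ = 5.233 × 10⁻⁴⁸ m³.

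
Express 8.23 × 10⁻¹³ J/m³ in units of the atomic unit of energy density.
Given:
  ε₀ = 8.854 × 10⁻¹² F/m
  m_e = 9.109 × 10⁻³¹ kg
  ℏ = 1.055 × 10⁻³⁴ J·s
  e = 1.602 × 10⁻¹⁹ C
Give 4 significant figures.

atomic unit of energy density: u_au = E_h/a₀³ = m_e⁴e¹⁰/((4πε₀)⁵ℏ⁸) = 2.929 × 10¹³ J/m³.
8.23 × 10⁻¹³ / 2.929 × 10¹³ = 2.810 × 10⁻²⁶

2.810 × 10⁻²⁶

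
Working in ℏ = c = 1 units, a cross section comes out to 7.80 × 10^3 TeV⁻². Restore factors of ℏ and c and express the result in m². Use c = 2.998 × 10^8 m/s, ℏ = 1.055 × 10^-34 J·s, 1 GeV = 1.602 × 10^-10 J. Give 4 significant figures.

3.040 × 10^-34 m²

Area is [L]² = [E]⁻²·(ℏc)²; restore (ℏc)².
1 GeV⁻² → (ℏc)² × (1 GeV in J)⁻² = 3.898 × 10^-32 m².
Convert the energy scale: 7.80 × 10^3 TeV⁻² = 7.80 × 10^-3 GeV⁻².
Result: 7.80 × 10^-3 × 3.898 × 10^-32 = 3.040 × 10^-34 m².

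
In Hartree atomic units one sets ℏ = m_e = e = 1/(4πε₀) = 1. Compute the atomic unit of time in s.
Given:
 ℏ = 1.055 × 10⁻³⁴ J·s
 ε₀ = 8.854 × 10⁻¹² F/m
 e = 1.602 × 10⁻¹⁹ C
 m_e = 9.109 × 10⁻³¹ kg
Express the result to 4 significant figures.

2.423 × 10⁻¹⁷ s

τ_au = (4πε₀)²ℏ³/(m_e e⁴)
E_h = 4.354 × 10⁻¹⁸ J
ℏ/E_h = 2.423 × 10⁻¹⁷ s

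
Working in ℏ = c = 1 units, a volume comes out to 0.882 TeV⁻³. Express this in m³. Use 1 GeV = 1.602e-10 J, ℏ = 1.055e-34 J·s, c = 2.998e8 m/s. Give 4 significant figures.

Volume is [L]³ = [E]⁻³·(ℏc)³.
1 GeV⁻³ → (ℏc)³ × (1 GeV in J)⁻³ = 7.696e-48 m³.
Convert the energy scale: 0.882 TeV⁻³ = 8.82e-10 GeV⁻³.
Result: 8.82e-10 × 7.696e-48 = 6.788e-57 m³.

6.788e-57 m³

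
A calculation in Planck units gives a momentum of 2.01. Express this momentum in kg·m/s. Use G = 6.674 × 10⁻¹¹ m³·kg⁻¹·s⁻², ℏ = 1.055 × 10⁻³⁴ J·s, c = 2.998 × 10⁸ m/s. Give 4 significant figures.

13.12 kg·m/s

One Planck momentum: p_P = √(ℏc³/G) = 6.527 kg·m/s.
2.01 × 6.527 kg·m/s = 13.12 kg·m/s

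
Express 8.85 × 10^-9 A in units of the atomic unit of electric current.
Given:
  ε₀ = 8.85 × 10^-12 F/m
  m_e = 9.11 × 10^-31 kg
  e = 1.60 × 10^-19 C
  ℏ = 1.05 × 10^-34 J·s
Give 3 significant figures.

1.33 × 10^-6

atomic unit of electric current: I_au = e E_h/ℏ = m_e e⁵/((4πε₀)²ℏ³) = 6.67 × 10^-3 A.
8.85 × 10^-9 / 6.67 × 10^-3 = 1.33 × 10^-6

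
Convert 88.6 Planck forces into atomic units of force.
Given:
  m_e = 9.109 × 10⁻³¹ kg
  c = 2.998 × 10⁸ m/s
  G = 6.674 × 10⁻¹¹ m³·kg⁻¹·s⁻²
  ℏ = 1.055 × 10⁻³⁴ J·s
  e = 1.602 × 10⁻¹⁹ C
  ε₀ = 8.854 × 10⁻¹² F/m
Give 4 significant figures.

Planck force: F_P = c⁴/G = 1.210 × 10⁴⁴ N
atomic unit of force: F_au = E_h/a₀ = m_e²e⁶/((4πε₀)³ℏ⁴) = 8.220 × 10⁻⁸ N
88.6 × 1.210 × 10⁴⁴ / 8.220 × 10⁻⁸ = 1.305 × 10⁵³

1.305 × 10⁵³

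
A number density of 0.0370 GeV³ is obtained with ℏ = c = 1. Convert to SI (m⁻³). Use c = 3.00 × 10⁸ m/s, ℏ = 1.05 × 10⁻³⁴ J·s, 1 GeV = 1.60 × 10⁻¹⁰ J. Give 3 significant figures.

4.85 × 10⁴⁵ m⁻³

Number density is [L]⁻³ = [E]³/(ℏc)³.
1 GeV³ → 1/(ℏc)³ × (1 GeV in J)³ = 1.31 × 10⁴⁷ m⁻³.
Result: 0.0370 × 1.31 × 10⁴⁷ = 4.85 × 10⁴⁵ m⁻³.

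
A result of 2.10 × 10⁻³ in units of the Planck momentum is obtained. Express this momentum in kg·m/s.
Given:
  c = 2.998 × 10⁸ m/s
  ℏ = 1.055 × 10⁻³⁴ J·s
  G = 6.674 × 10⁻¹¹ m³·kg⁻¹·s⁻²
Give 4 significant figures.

One Planck momentum: p_P = √(ℏc³/G) = 6.527 kg·m/s.
2.10 × 10⁻³ × 6.527 kg·m/s = 0.01371 kg·m/s

0.01371 kg·m/s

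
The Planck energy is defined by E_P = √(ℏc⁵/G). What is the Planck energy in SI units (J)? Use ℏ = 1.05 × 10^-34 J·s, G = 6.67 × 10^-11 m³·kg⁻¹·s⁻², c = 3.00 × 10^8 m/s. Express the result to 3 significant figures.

E_P = √(ℏc⁵/G)
  = √(3.83 × 10^18)
  = 1.96 × 10^9 J

1.96 × 10^9 J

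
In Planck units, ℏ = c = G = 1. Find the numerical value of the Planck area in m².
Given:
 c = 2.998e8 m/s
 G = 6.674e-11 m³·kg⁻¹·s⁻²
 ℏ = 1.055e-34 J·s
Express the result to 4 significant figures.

2.613e-70 m²

Dimensional analysis gives A_P = ℏG/c³.
  = 7.041e-45 / 2.695e25
  = 2.613e-70 m²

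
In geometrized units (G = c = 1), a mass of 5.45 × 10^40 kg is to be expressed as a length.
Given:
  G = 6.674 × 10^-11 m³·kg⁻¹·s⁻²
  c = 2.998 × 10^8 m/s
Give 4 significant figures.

In G = c = 1 units mass has dimensions of length; the conversion factor is G/c².
5.45 × 10^40 kg × (G/c²) = 4.047 × 10^13 m

4.047 × 10^13 m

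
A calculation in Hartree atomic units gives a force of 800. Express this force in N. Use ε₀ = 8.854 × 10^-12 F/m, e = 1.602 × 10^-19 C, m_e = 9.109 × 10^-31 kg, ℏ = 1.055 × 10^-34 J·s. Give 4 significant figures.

6.576 × 10^-5 N

One atomic unit of force: F_au = E_h/a₀ = m_e²e⁶/((4πε₀)³ℏ⁴) = 8.220 × 10^-8 N.
800 × 8.220 × 10^-8 N = 6.576 × 10^-5 N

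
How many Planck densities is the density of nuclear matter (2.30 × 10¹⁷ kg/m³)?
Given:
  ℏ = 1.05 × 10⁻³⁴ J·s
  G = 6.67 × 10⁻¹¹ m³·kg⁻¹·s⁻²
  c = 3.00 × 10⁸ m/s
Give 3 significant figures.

4.42 × 10⁻⁸⁰

Planck density: ρ_P = c⁵/(ℏG²) = 5.20 × 10⁹⁶ kg/m³.
2.30 × 10¹⁷ / 5.20 × 10⁹⁶ = 4.42 × 10⁻⁸⁰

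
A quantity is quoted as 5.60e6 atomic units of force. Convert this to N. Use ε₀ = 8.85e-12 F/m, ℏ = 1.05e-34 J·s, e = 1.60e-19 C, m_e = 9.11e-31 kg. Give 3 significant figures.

0.466 N

One atomic unit of force: F_au = E_h/a₀ = m_e²e⁶/((4πε₀)³ℏ⁴) = 8.33e-8 N.
5.60e6 × 8.33e-8 N = 0.466 N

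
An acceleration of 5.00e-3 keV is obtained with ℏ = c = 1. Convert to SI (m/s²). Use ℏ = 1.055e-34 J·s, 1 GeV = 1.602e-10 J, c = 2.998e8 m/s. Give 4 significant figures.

Acceleration is [L]/[T]² = c·[E]/ℏ.
1 GeV → c/ℏ × (1 GeV in J) = 4.552e32 m/s².
Convert the energy scale: 5.00e-3 keV = 5.00e-9 GeV.
Result: 5.00e-9 × 4.552e32 = 2.276e24 m/s².

2.276e24 m/s²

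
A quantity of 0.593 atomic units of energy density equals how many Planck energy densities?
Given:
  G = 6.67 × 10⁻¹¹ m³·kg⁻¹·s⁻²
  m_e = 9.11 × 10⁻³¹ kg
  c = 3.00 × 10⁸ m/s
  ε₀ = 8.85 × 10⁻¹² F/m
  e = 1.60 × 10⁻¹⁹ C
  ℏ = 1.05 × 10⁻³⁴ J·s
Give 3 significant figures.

atomic unit of energy density: u_au = E_h/a₀³ = m_e⁴e¹⁰/((4πε₀)⁵ℏ⁸) = 3.01 × 10¹³ J/m³
Planck energy density: u_P = c⁷/(ℏG²) = 4.68 × 10¹¹³ J/m³
0.593 × 3.01 × 10¹³ / 4.68 × 10¹¹³ = 3.82 × 10⁻¹⁰¹

3.82 × 10⁻¹⁰¹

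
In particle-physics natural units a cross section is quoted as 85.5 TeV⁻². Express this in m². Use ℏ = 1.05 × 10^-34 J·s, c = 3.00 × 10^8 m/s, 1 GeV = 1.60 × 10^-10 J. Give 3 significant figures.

3.31 × 10^-36 m²

Area is [L]² = [E]⁻²·(ℏc)²; restore (ℏc)².
1 GeV⁻² → (ℏc)² × (1 GeV in J)⁻² = 3.88 × 10^-32 m².
Convert the energy scale: 85.5 TeV⁻² = 8.55 × 10^-5 GeV⁻².
Result: 8.55 × 10^-5 × 3.88 × 10^-32 = 3.31 × 10^-36 m².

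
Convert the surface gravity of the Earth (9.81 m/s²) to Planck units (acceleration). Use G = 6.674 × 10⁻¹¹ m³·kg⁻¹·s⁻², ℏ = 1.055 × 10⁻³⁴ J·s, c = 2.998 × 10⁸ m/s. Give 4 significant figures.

1.764 × 10⁻⁵¹

Planck acceleration: a_P = √(c⁷/(ℏG)) = 5.560 × 10⁵¹ m/s².
9.81 / 5.560 × 10⁵¹ = 1.764 × 10⁻⁵¹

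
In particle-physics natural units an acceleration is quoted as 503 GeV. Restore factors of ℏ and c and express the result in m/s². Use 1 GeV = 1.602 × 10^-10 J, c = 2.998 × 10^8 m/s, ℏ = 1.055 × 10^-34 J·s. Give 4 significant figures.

2.290 × 10^35 m/s²

Acceleration is [L]/[T]² = c·[E]/ℏ.
1 GeV → c/ℏ × (1 GeV in J) = 4.552 × 10^32 m/s².
Result: 503 × 4.552 × 10^32 = 2.290 × 10^35 m/s².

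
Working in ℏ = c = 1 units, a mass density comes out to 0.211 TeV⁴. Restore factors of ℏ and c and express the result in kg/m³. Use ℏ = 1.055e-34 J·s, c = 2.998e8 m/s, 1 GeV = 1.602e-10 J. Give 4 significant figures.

Mass density is [E]/(c²[L]³) = [E]⁴/(ℏ³c⁵).
1 GeV⁴ → 1/(ℏ³c⁵) × (1 GeV in J)⁴ = 2.316e20 kg/m³.
Convert the energy scale: 0.211 TeV⁴ = 2.11e11 GeV⁴.
Result: 2.11e11 × 2.316e20 = 4.887e31 kg/m³.

4.887e31 kg/m³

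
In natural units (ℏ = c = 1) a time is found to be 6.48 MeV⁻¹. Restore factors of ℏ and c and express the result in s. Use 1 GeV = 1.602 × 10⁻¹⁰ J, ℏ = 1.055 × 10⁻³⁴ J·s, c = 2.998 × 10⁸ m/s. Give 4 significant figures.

4.267 × 10⁻²¹ s

A time is [E]⁻¹ in ℏ=c=1; restore one factor of ℏ.
1 GeV⁻¹ → ℏ × (1 GeV in J)⁻¹ = 6.586 × 10⁻²⁵ s.
Convert the energy scale: 6.48 MeV⁻¹ = 6.48 × 10³ GeV⁻¹.
Result: 6.48 × 10³ × 6.586 × 10⁻²⁵ = 4.267 × 10⁻²¹ s.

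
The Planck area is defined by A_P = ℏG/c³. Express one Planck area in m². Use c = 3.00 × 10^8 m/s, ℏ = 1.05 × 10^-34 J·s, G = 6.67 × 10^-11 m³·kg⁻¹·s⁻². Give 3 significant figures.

2.59 × 10^-70 m²

A_P = ℏG/c³
  = 7.00 × 10^-45 / 2.70 × 10^25
  = 2.59 × 10^-70 m²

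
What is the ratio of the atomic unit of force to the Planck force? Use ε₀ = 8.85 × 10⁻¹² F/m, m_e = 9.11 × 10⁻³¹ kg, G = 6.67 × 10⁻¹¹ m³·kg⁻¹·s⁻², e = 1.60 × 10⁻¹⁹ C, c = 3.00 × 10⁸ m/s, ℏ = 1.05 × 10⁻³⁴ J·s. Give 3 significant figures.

atomic unit of force: F_au = E_h/a₀ = m_e²e⁶/((4πε₀)³ℏ⁴) = 8.33 × 10⁻⁸ N
Planck force: F_P = c⁴/G = 1.21 × 10⁴⁴ N
ratio = 8.33 × 10⁻⁸ / 1.21 × 10⁴⁴ = 6.86 × 10⁻⁵²

6.86 × 10⁻⁵²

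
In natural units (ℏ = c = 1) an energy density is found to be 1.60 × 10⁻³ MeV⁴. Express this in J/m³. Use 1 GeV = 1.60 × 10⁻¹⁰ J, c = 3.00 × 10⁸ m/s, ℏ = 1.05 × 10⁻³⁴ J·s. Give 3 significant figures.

[E]/[L]³ = [E]⁴/(ℏc)³; restore (ℏc)⁻³.
1 GeV⁴ → 1/(ℏc)³ × (1 GeV in J)⁴ = 2.10 × 10³⁷ J/m³.
Convert the energy scale: 1.60 × 10⁻³ MeV⁴ = 1.60 × 10⁻¹⁵ GeV⁴.
Result: 1.60 × 10⁻¹⁵ × 2.10 × 10³⁷ = 3.35 × 10²² J/m³.

3.35 × 10²² J/m³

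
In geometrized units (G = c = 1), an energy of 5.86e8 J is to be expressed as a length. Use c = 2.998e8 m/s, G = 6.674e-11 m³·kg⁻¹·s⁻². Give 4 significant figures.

4.841e-36 m

Energy → length via G/c⁴.
5.86e8 J × (G/c⁴) = 4.841e-36 m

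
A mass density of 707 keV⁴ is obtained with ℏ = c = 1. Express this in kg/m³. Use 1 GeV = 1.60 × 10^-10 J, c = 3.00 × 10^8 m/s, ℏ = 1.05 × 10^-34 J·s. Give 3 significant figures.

Mass density is [E]/(c²[L]³) = [E]⁴/(ℏ³c⁵).
1 GeV⁴ → 1/(ℏ³c⁵) × (1 GeV in J)⁴ = 2.33 × 10^20 kg/m³.
Convert the energy scale: 707 keV⁴ = 7.07 × 10^-22 GeV⁴.
Result: 7.07 × 10^-22 × 2.33 × 10^20 = 0.165 kg/m³.

0.165 kg/m³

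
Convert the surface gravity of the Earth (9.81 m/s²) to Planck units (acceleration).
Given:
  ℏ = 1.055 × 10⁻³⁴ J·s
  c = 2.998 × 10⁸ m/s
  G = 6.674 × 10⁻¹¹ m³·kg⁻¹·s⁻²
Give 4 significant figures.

1.764 × 10⁻⁵¹

Planck acceleration: a_P = √(c⁷/(ℏG)) = 5.560 × 10⁵¹ m/s².
9.81 / 5.560 × 10⁵¹ = 1.764 × 10⁻⁵¹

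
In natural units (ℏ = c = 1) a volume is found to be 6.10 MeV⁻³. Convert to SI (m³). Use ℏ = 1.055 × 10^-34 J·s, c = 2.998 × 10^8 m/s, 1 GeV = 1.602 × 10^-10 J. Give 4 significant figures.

Volume is [L]³ = [E]⁻³·(ℏc)³.
1 GeV⁻³ → (ℏc)³ × (1 GeV in J)⁻³ = 7.696 × 10^-48 m³.
Convert the energy scale: 6.10 MeV⁻³ = 6.10 × 10^9 GeV⁻³.
Result: 6.10 × 10^9 × 7.696 × 10^-48 = 4.695 × 10^-38 m³.

4.695 × 10^-38 m³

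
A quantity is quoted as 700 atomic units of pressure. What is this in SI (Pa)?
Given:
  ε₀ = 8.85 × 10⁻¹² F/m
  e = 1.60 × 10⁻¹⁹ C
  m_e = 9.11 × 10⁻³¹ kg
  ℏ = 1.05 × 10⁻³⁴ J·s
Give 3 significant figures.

One atomic unit of pressure: P_au = E_h/a₀³ = m_e⁴e¹⁰/((4πε₀)⁵ℏ⁸) = 3.01 × 10¹³ Pa.
700 × 3.01 × 10¹³ Pa = 2.11 × 10¹⁶ Pa

2.11 × 10¹⁶ Pa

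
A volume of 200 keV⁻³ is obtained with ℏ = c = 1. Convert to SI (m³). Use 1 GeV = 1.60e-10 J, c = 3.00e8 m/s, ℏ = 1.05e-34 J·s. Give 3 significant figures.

Volume is [L]³ = [E]⁻³·(ℏc)³.
1 GeV⁻³ → (ℏc)³ × (1 GeV in J)⁻³ = 7.63e-48 m³.
Convert the energy scale: 200 keV⁻³ = 2.00e20 GeV⁻³.
Result: 2.00e20 × 7.63e-48 = 1.53e-27 m³.

1.53e-27 m³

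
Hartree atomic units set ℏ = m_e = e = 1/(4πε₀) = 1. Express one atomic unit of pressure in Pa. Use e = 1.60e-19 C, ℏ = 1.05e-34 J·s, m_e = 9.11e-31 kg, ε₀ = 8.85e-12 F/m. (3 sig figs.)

3.01e13 Pa

The unique combination of the constants set to 1 with dimensions of pressure is P_au = E_h/a₀³ = m_e⁴e¹⁰/((4πε₀)⁵ℏ⁸).
E_h = 4.38e-18 J
a₀ = 5.26e-11 m
E_h/a₀³ = 3.01e13 Pa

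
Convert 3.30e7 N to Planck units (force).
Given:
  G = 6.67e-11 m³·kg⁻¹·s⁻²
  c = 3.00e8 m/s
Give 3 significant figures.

2.72e-37

Planck force: F_P = c⁴/G = 1.21e44 N.
3.30e7 / 1.21e44 = 2.72e-37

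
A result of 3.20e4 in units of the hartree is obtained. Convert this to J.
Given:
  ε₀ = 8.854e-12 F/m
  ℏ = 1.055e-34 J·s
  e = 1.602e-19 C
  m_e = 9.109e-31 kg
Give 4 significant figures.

1.393e-13 J

One hartree: E_h = m_e e⁴/(4πε₀ℏ)² = 4.354e-18 J.
3.20e4 × 4.354e-18 J = 1.393e-13 J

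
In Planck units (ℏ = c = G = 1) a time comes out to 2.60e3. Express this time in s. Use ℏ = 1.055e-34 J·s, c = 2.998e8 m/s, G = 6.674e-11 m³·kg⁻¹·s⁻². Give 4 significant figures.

1.402e-40 s

One Planck time: t_P = √(ℏG/c⁵) = 5.392e-44 s.
2.60e3 × 5.392e-44 s = 1.402e-40 s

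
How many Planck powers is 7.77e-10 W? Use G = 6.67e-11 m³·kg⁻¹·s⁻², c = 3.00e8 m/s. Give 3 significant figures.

Planck power: P_P = c⁵/G = 3.64e52 W.
7.77e-10 / 3.64e52 = 2.13e-62

2.13e-62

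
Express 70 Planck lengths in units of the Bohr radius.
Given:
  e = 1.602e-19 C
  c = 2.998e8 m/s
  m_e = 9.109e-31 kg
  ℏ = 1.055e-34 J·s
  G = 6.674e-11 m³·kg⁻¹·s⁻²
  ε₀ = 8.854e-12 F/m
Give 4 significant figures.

Planck length: ℓ_P = √(ℏG/c³) = 1.616e-35 m
Bohr radius: a₀ = 4πε₀ℏ²/(m_e e²) = 5.297e-11 m
70 × 1.616e-35 / 5.297e-11 = 2.136e-23

2.136e-23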